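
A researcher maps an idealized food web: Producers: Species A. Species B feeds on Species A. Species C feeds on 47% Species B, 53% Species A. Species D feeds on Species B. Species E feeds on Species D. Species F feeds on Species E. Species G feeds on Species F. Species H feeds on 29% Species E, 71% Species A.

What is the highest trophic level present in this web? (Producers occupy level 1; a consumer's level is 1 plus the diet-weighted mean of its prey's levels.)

6

Species B: 1 + 1 = 2
Species C: 1 + (0.47×2 + 0.53×1) = 2.47
Species D: 1 + 2 = 3
Species E: 1 + 3 = 4
Species F: 1 + 4 = 5
Species G: 1 + 5 = 6
Species H: 1 + (0.29×4 + 0.71×1) = 2.87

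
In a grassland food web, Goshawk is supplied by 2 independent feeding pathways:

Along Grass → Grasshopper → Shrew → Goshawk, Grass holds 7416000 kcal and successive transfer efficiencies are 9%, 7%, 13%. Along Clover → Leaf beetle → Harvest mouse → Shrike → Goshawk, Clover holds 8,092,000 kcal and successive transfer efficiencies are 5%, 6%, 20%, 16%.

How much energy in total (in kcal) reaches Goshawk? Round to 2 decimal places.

Via Grass: 7416000 × 0.09 × 0.07 × 0.13 = 6073.704 kcal
Via Clover: 8092000 × 0.05 × 0.06 × 0.2 × 0.16 = 776.832 kcal
Total at Goshawk: 6073.704 + 776.832 = 6850.536 kcal

6850.54 kcal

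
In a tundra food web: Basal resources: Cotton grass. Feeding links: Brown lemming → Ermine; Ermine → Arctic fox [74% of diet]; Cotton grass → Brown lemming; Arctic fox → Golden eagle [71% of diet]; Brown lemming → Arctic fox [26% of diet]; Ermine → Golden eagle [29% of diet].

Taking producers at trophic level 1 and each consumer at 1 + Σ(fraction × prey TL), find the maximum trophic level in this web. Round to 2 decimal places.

4.53

Brown lemming: 1 + 1 = 2
Ermine: 1 + 2 = 3
Arctic fox: 1 + (0.26×2 + 0.74×3) = 3.74
Golden eagle: 1 + (0.71×3.74 + 0.29×3) = 4.5254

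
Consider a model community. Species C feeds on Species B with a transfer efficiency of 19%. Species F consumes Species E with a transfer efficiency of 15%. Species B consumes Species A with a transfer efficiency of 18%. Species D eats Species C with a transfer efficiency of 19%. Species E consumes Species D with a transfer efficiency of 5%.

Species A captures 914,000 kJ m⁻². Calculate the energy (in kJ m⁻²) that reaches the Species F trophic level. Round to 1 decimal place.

44.5 kJ m⁻²

Species B: 914000 × 0.18 = 164520 kJ m⁻²
Species C: 164520 × 0.19 = 31258.8 kJ m⁻²
Species D: 31258.8 × 0.19 = 5939.172 kJ m⁻²
Species E: 5939.172 × 0.05 = 296.9586 kJ m⁻²
Species F: 296.9586 × 0.15 = 44.54379 kJ m⁻²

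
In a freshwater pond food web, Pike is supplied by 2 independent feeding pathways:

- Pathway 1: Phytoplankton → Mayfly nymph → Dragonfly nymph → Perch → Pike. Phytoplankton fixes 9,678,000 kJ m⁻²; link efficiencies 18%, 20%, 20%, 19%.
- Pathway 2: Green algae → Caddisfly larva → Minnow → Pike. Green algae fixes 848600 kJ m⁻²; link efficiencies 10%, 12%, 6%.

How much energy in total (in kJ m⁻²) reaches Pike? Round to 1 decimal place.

13850.5 kJ m⁻²

Pathway 1: 9678000 × 0.18 × 0.2 × 0.2 × 0.19 = 13239.504 kJ m⁻²
Pathway 2: 848600 × 0.1 × 0.12 × 0.06 = 610.992 kJ m⁻²
Total at Pike: 13239.504 + 610.992 = 13850.496 kJ m⁻²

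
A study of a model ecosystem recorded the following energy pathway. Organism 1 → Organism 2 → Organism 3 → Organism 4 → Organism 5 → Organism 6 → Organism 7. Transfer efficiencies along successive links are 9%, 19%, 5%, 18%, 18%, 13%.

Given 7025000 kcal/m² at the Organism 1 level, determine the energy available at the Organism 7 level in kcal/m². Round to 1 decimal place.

Organism 2: 7025000 × 0.09 = 632250 kcal/m²
Organism 3: 632250 × 0.19 = 120127.5 kcal/m²
Organism 4: 120127.5 × 0.05 = 6006.375 kcal/m²
Organism 5: 6006.375 × 0.18 = 1081.1475 kcal/m²
Organism 6: 1081.1475 × 0.18 = 194.60655 kcal/m²
Organism 7: 194.60655 × 0.13 = 25.2988515 kcal/m²

25.3 kcal/m²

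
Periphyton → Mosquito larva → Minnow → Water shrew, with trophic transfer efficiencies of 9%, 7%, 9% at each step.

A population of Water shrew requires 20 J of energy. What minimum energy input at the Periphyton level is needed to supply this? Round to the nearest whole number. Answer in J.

35273 J

Cumulative transfer efficiency: 0.09 × 0.07 × 0.09 = 0.000567
Periphyton energy = 20 / 0.000567 = 35273 J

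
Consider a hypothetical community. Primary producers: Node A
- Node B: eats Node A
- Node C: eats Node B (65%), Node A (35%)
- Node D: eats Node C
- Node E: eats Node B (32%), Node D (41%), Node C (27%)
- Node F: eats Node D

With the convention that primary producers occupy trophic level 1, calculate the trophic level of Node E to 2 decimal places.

Node B: 1 + 1 = 2
Node C: 1 + (0.65×2 + 0.35×1) = 2.65
Node D: 1 + 2.65 = 3.65
Node E: 1 + (0.32×2 + 0.41×3.65 + 0.27×2.65) = 3.852
Node F: 1 + 3.65 = 4.65

3.85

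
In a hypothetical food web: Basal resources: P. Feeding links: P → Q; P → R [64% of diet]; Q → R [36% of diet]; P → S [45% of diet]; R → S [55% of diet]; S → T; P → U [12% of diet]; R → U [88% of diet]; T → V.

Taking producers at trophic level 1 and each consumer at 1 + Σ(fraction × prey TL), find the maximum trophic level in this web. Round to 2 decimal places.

4.75

Q: 1 + 1 = 2
R: 1 + (0.64×1 + 0.36×2) = 2.36
S: 1 + (0.45×1 + 0.55×2.36) = 2.748
T: 1 + 2.748 = 3.748
U: 1 + (0.12×1 + 0.88×2.36) = 3.1968
V: 1 + 3.748 = 4.748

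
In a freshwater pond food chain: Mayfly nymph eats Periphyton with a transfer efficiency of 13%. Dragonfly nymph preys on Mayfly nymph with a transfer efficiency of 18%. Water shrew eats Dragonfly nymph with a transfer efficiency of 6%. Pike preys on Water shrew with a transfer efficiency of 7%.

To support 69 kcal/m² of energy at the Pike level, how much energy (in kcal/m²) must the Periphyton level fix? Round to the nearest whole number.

Cumulative transfer efficiency: 0.13 × 0.18 × 0.06 × 0.07 = 0.00009828
Periphyton energy = 69 / 0.00009828 = 702076 kcal/m²

702076 kcal/m²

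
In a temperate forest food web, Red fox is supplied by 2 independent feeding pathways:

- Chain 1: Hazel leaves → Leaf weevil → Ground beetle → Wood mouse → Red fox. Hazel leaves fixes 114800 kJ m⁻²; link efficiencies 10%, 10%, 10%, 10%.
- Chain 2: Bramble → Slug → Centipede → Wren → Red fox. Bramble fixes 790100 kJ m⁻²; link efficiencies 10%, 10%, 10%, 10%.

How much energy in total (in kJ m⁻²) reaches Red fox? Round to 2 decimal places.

90.49 kJ m⁻²

Chain 1: 114800 × 0.1 × 0.1 × 0.1 × 0.1 = 11.48 kJ m⁻²
Chain 2: 790100 × 0.1 × 0.1 × 0.1 × 0.1 = 79.01 kJ m⁻²
Total at Red fox: 11.48 + 79.01 = 90.49 kJ m⁻²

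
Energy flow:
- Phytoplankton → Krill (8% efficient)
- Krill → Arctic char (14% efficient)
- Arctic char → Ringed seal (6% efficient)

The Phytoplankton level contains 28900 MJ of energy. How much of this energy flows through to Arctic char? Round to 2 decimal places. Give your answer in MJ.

Krill: 28900 × 0.08 = 2312 MJ
Arctic char: 2312 × 0.14 = 323.68 MJ

323.68 MJ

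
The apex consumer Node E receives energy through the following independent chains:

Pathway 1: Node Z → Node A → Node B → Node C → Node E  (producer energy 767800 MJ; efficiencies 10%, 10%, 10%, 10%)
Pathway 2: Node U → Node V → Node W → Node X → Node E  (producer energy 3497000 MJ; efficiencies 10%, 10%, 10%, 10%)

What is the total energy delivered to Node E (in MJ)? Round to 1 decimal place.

426.5 MJ

Pathway 1: 767800 × 0.1 × 0.1 × 0.1 × 0.1 = 76.78 MJ
Pathway 2: 3497000 × 0.1 × 0.1 × 0.1 × 0.1 = 349.7 MJ
Total at Node E: 76.78 + 349.7 = 426.48 MJ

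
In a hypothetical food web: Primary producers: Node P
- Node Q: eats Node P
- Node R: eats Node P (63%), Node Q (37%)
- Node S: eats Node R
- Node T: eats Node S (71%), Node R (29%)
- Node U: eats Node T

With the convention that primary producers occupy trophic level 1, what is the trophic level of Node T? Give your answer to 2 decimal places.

4.08

Node Q: 1 + 1 = 2
Node R: 1 + (0.63×1 + 0.37×2) = 2.37
Node S: 1 + 2.37 = 3.37
Node T: 1 + (0.71×3.37 + 0.29×2.37) = 4.08
Node U: 1 + 4.08 = 5.08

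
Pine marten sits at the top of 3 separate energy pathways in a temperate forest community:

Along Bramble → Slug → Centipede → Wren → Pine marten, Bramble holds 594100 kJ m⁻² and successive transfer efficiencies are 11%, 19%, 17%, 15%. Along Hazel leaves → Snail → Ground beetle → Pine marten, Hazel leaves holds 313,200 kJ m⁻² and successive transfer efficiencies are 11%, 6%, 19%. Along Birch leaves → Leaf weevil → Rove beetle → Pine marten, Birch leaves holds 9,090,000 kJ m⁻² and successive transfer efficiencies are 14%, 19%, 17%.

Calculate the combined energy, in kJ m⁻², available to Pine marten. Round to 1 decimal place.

Via Bramble: 594100 × 0.11 × 0.19 × 0.17 × 0.15 = 316.625595 kJ m⁻²
Via Hazel leaves: 313200 × 0.11 × 0.06 × 0.19 = 392.7528 kJ m⁻²
Via Birch leaves: 9090000 × 0.14 × 0.19 × 0.17 = 41104.98 kJ m⁻²
Total at Pine marten: 316.625595 + 392.7528 + 41104.98 = 41814.358395 kJ m⁻²

41814.4 kJ m⁻²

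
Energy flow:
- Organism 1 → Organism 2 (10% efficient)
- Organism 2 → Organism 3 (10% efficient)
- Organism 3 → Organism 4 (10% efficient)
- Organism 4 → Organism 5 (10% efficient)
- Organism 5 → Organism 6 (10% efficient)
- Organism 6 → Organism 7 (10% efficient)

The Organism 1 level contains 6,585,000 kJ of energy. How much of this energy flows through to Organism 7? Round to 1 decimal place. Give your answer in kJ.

6.6 kJ

Organism 2: 6585000 × 0.1 = 658500 kJ
Organism 3: 658500 × 0.1 = 65850 kJ
Organism 4: 65850 × 0.1 = 6585 kJ
Organism 5: 6585 × 0.1 = 658.5 kJ
Organism 6: 658.5 × 0.1 = 65.85 kJ
Organism 7: 65.85 × 0.1 = 6.585 kJ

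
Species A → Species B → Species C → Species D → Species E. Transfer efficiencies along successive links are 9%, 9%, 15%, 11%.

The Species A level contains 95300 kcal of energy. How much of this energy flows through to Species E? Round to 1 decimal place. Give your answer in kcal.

12.7 kcal

Species B: 95300 × 0.09 = 8577 kcal
Species C: 8577 × 0.09 = 771.93 kcal
Species D: 771.93 × 0.15 = 115.7895 kcal
Species E: 115.7895 × 0.11 = 12.736845 kcal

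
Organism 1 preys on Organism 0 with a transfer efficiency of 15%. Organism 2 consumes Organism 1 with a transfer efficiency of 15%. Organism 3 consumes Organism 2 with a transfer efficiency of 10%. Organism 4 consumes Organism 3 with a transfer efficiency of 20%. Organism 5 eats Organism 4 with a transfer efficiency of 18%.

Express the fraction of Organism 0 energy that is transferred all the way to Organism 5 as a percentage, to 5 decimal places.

0.00810%

Product of link efficiencies: 0.15 × 0.15 × 0.1 × 0.2 × 0.18 = 0.000081
As a percentage: 0.000081 × 100 = 0.00810%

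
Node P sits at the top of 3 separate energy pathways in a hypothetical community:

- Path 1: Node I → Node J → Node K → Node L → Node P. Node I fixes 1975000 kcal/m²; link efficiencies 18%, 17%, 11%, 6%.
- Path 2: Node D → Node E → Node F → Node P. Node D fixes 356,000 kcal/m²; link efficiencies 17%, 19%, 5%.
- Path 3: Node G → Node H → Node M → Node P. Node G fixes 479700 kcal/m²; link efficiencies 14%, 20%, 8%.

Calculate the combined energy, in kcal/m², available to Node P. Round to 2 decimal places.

2048.34 kcal/m²

Path 1: 1975000 × 0.18 × 0.17 × 0.11 × 0.06 = 398.871 kcal/m²
Path 2: 356000 × 0.17 × 0.19 × 0.05 = 574.94 kcal/m²
Path 3: 479700 × 0.14 × 0.2 × 0.08 = 1074.528 kcal/m²
Total at Node P: 398.871 + 574.94 + 1074.528 = 2048.339 kcal/m²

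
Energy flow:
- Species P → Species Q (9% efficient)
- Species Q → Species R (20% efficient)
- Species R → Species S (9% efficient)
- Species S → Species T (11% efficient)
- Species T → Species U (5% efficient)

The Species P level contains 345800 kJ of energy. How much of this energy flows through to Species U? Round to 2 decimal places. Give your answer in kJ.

3.08 kJ

Species Q: 345800 × 0.09 = 31122 kJ
Species R: 31122 × 0.2 = 6224.4 kJ
Species S: 6224.4 × 0.09 = 560.196 kJ
Species T: 560.196 × 0.11 = 61.62156 kJ
Species U: 61.62156 × 0.05 = 3.081078 kJ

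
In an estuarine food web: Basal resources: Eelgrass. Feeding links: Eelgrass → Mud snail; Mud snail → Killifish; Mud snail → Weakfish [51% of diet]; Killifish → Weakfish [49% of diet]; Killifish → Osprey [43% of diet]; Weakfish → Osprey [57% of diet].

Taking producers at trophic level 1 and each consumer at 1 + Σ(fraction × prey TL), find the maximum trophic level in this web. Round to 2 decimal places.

4.28

Mud snail: 1 + 1 = 2
Killifish: 1 + 2 = 3
Weakfish: 1 + (0.51×2 + 0.49×3) = 3.49
Osprey: 1 + (0.43×3 + 0.57×3.49) = 4.2793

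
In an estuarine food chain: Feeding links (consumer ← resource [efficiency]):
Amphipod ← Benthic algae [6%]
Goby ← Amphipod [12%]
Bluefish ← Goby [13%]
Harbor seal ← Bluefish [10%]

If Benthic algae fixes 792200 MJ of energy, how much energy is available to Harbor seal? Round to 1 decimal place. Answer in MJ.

74.1 MJ

Amphipod: 792200 × 0.06 = 47532 MJ
Goby: 47532 × 0.12 = 5703.84 MJ
Bluefish: 5703.84 × 0.13 = 741.4992 MJ
Harbor seal: 741.4992 × 0.1 = 74.14992 MJ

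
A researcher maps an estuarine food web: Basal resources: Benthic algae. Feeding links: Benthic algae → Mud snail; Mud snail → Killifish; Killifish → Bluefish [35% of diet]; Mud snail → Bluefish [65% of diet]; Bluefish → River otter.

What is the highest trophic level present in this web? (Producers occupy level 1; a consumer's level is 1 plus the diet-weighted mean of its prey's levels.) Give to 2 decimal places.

4.35

Mud snail: 1 + 1 = 2
Killifish: 1 + 2 = 3
Bluefish: 1 + (0.35×3 + 0.65×2) = 3.35
River otter: 1 + 3.35 = 4.35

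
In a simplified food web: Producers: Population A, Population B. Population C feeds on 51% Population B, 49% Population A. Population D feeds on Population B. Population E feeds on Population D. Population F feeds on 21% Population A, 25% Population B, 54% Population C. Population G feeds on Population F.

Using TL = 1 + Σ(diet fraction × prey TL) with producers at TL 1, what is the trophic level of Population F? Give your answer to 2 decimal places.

Population C: 1 + (0.51×1 + 0.49×1) = 2
Population D: 1 + 1 = 2
Population E: 1 + 2 = 3
Population F: 1 + (0.21×1 + 0.25×1 + 0.54×2) = 2.54
Population G: 1 + 2.54 = 3.54

2.54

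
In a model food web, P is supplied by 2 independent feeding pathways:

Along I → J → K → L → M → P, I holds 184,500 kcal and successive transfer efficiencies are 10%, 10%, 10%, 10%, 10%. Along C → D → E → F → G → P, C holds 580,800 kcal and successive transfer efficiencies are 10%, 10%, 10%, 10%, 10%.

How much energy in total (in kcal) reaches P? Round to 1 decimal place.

7.7 kcal

Via I: 184500 × 0.1 × 0.1 × 0.1 × 0.1 × 0.1 = 1.845 kcal
Via C: 580800 × 0.1 × 0.1 × 0.1 × 0.1 × 0.1 = 5.808 kcal
Total at P: 1.845 + 5.808 = 7.653 kcal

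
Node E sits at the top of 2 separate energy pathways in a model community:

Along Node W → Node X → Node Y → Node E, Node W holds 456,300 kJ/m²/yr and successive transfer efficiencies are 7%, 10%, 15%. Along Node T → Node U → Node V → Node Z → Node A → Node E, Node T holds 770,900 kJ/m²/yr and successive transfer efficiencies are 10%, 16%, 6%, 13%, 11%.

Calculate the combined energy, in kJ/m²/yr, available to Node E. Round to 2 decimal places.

Via Node W: 456300 × 0.07 × 0.1 × 0.15 = 479.115 kJ/m²/yr
Via Node T: 770900 × 0.1 × 0.16 × 0.06 × 0.13 × 0.11 = 10.5829152 kJ/m²/yr
Total at Node E: 479.115 + 10.5829152 = 489.6979152 kJ/m²/yr

489.70 kJ/m²/yr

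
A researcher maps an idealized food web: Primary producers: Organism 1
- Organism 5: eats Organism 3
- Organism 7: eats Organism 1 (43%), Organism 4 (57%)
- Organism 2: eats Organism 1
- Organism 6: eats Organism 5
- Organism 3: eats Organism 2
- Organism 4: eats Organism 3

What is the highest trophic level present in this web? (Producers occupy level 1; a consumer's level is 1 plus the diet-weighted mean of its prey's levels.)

5

Organism 2: 1 + 1 = 2
Organism 3: 1 + 2 = 3
Organism 4: 1 + 3 = 4
Organism 5: 1 + 3 = 4
Organism 6: 1 + 4 = 5
Organism 7: 1 + (0.43×1 + 0.57×4) = 3.71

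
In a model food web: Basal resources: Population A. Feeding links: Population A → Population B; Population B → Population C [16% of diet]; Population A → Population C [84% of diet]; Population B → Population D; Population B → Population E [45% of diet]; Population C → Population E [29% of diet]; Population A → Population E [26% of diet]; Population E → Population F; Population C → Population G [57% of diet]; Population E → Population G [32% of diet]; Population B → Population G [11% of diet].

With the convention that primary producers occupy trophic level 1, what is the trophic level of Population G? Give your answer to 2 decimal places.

3.34

Population B: 1 + 1 = 2
Population C: 1 + (0.16×2 + 0.84×1) = 2.16
Population D: 1 + 2 = 3
Population E: 1 + (0.45×2 + 0.29×2.16 + 0.26×1) = 2.7864
Population F: 1 + 2.7864 = 3.7864
Population G: 1 + (0.57×2.16 + 0.32×2.7864 + 0.11×2) = 3.342848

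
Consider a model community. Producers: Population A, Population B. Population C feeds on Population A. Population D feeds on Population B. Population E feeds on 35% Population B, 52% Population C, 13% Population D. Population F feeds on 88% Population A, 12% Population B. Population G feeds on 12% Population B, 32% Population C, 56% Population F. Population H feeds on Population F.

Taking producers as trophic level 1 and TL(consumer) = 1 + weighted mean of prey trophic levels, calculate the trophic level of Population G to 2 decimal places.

2.88

Population C: 1 + 1 = 2
Population D: 1 + 1 = 2
Population E: 1 + (0.35×1 + 0.52×2 + 0.13×2) = 2.65
Population F: 1 + (0.88×1 + 0.12×1) = 2
Population G: 1 + (0.12×1 + 0.32×2 + 0.56×2) = 2.88
Population H: 1 + 2 = 3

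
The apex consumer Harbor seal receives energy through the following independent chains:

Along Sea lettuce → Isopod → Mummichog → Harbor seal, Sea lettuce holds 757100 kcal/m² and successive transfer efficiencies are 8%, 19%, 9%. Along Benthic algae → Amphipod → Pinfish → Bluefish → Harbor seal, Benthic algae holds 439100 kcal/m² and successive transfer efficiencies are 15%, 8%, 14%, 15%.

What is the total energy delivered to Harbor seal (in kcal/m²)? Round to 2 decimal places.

1146.37 kcal/m²

Via Sea lettuce: 757100 × 0.08 × 0.19 × 0.09 = 1035.7128 kcal/m²
Via Benthic algae: 439100 × 0.15 × 0.08 × 0.14 × 0.15 = 110.6532 kcal/m²
Total at Harbor seal: 1035.7128 + 110.6532 = 1146.366 kcal/m²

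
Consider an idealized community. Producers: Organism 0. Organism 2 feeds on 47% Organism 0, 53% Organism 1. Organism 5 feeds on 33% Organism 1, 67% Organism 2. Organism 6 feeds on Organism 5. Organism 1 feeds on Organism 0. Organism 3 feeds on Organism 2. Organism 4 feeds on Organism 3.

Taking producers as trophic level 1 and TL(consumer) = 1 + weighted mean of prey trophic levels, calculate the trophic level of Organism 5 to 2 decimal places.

3.36

Organism 1: 1 + 1 = 2
Organism 2: 1 + (0.47×1 + 0.53×2) = 2.53
Organism 3: 1 + 2.53 = 3.53
Organism 4: 1 + 3.53 = 4.53
Organism 5: 1 + (0.33×2 + 0.67×2.53) = 3.3551
Organism 6: 1 + 3.3551 = 4.3551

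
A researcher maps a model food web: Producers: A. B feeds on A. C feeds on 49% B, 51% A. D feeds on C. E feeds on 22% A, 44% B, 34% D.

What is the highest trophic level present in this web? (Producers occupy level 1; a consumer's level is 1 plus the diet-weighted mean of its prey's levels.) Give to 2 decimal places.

B: 1 + 1 = 2
C: 1 + (0.49×2 + 0.51×1) = 2.49
D: 1 + 2.49 = 3.49
E: 1 + (0.22×1 + 0.44×2 + 0.34×3.49) = 3.2866

3.49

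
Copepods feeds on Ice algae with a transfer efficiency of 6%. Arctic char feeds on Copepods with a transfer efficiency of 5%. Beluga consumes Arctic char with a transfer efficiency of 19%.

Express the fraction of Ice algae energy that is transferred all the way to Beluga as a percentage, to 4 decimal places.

0.0570%

Product of link efficiencies: 0.06 × 0.05 × 0.19 = 0.00057
As a percentage: 0.00057 × 100 = 0.0570%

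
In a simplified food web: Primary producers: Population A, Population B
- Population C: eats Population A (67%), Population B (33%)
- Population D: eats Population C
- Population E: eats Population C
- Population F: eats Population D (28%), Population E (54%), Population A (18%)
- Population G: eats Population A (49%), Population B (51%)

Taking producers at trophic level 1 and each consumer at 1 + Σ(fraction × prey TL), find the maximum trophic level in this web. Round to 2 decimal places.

3.64

Population C: 1 + (0.67×1 + 0.33×1) = 2
Population D: 1 + 2 = 3
Population E: 1 + 2 = 3
Population F: 1 + (0.28×3 + 0.54×3 + 0.18×1) = 3.64
Population G: 1 + (0.49×1 + 0.51×1) = 2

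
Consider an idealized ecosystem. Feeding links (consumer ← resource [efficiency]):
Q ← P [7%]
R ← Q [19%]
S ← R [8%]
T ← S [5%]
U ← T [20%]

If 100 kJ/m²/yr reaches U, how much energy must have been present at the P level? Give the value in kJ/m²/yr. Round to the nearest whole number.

Cumulative transfer efficiency: 0.07 × 0.19 × 0.08 × 0.05 × 0.2 = 0.00001064
P energy = 100 / 0.00001064 = 9398496 kJ/m²/yr

9398496 kJ/m²/yr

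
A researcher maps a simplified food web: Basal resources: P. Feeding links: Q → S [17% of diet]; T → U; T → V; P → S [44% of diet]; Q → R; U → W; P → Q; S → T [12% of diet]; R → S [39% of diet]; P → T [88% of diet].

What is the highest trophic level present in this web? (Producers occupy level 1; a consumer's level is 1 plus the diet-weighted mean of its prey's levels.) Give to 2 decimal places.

Q: 1 + 1 = 2
R: 1 + 2 = 3
S: 1 + (0.44×1 + 0.39×3 + 0.17×2) = 2.95
T: 1 + (0.12×2.95 + 0.88×1) = 2.234
U: 1 + 2.234 = 3.234
V: 1 + 2.234 = 3.234
W: 1 + 3.234 = 4.234

4.23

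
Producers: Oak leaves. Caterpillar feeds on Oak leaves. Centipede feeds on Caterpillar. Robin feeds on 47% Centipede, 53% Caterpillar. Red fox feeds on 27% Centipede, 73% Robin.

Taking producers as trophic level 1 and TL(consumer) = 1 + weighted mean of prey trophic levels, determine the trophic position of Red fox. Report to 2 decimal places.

4.34

Caterpillar: 1 + 1 = 2
Centipede: 1 + 2 = 3
Robin: 1 + (0.47×3 + 0.53×2) = 3.47
Red fox: 1 + (0.27×3 + 0.73×3.47) = 4.3431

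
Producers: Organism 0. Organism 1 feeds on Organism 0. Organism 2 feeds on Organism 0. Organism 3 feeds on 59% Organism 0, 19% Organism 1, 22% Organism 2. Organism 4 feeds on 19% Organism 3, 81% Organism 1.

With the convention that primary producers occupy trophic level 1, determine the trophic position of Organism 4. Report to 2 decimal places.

Organism 1: 1 + 1 = 2
Organism 2: 1 + 1 = 2
Organism 3: 1 + (0.59×1 + 0.19×2 + 0.22×2) = 2.41
Organism 4: 1 + (0.19×2.41 + 0.81×2) = 3.0779

3.08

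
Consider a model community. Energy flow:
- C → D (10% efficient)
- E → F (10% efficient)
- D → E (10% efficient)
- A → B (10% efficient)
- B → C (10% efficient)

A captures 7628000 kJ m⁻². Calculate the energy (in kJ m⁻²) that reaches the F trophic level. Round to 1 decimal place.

76.3 kJ m⁻²

B: 7628000 × 0.1 = 762800 kJ m⁻²
C: 762800 × 0.1 = 76280 kJ m⁻²
D: 76280 × 0.1 = 7628 kJ m⁻²
E: 7628 × 0.1 = 762.8 kJ m⁻²
F: 762.8 × 0.1 = 76.28 kJ m⁻²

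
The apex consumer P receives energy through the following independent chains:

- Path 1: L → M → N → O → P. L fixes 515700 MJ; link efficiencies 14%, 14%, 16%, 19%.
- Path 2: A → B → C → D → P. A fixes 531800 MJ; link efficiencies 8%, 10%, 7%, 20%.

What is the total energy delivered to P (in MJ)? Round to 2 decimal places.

366.84 MJ

Path 1: 515700 × 0.14 × 0.14 × 0.16 × 0.19 = 307.274688 MJ
Path 2: 531800 × 0.08 × 0.1 × 0.07 × 0.2 = 59.5616 MJ
Total at P: 307.274688 + 59.5616 = 366.836288 MJ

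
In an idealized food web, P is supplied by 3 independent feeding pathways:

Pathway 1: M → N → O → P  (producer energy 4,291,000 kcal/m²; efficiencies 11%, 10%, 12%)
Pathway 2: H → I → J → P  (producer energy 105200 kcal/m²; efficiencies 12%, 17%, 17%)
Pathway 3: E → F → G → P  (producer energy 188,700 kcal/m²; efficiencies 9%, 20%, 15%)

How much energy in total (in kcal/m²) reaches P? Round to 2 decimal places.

6538.44 kcal/m²

Pathway 1: 4291000 × 0.11 × 0.1 × 0.12 = 5664.12 kcal/m²
Pathway 2: 105200 × 0.12 × 0.17 × 0.17 = 364.8336 kcal/m²
Pathway 3: 188700 × 0.09 × 0.2 × 0.15 = 509.49 kcal/m²
Total at P: 5664.12 + 364.8336 + 509.49 = 6538.4436 kcal/m²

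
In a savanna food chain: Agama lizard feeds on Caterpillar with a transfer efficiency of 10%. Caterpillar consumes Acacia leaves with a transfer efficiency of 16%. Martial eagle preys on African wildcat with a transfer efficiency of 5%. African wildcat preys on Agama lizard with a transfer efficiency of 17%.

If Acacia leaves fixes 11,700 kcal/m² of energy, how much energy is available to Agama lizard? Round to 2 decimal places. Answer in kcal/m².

187.20 kcal/m²

Caterpillar: 11700 × 0.16 = 1872 kcal/m²
Agama lizard: 1872 × 0.1 = 187.2 kcal/m²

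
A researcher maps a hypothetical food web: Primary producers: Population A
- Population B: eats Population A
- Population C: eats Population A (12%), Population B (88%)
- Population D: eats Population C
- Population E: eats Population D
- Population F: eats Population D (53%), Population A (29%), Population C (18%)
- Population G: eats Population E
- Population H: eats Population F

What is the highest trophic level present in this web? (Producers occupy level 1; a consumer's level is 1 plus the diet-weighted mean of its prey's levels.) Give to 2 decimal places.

5.88

Population B: 1 + 1 = 2
Population C: 1 + (0.12×1 + 0.88×2) = 2.88
Population D: 1 + 2.88 = 3.88
Population E: 1 + 3.88 = 4.88
Population F: 1 + (0.53×3.88 + 0.29×1 + 0.18×2.88) = 3.8648
Population G: 1 + 4.88 = 5.88
Population H: 1 + 3.8648 = 4.8648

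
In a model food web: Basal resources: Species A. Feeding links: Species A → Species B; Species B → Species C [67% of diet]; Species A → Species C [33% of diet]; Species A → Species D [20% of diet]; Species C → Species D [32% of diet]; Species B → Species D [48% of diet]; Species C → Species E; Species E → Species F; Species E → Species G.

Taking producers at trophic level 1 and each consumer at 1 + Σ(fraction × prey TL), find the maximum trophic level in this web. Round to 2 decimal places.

4.67

Species B: 1 + 1 = 2
Species C: 1 + (0.67×2 + 0.33×1) = 2.67
Species D: 1 + (0.2×1 + 0.32×2.67 + 0.48×2) = 3.0144
Species E: 1 + 2.67 = 3.67
Species F: 1 + 3.67 = 4.67
Species G: 1 + 3.67 = 4.67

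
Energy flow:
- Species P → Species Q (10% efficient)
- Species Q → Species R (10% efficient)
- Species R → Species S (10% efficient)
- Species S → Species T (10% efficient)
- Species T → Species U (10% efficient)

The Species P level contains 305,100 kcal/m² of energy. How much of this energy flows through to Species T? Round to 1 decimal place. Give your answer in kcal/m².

30.5 kcal/m²

Species Q: 305100 × 0.1 = 30510 kcal/m²
Species R: 30510 × 0.1 = 3051 kcal/m²
Species S: 3051 × 0.1 = 305.1 kcal/m²
Species T: 305.1 × 0.1 = 30.51 kcal/m²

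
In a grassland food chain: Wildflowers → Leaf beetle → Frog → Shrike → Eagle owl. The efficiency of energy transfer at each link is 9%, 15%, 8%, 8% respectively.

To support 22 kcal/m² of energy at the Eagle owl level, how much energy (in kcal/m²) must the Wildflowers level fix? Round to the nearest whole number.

254630 kcal/m²

Cumulative transfer efficiency: 0.09 × 0.15 × 0.08 × 0.08 = 0.0000864
Wildflowers energy = 22 / 0.0000864 = 254630 kcal/m²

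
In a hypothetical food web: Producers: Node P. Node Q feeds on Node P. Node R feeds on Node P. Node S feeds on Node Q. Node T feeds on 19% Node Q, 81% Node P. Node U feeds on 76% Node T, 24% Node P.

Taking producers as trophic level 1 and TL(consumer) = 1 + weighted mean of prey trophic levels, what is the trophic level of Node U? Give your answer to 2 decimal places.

2.90

Node Q: 1 + 1 = 2
Node R: 1 + 1 = 2
Node S: 1 + 2 = 3
Node T: 1 + (0.19×2 + 0.81×1) = 2.19
Node U: 1 + (0.76×2.19 + 0.24×1) = 2.9044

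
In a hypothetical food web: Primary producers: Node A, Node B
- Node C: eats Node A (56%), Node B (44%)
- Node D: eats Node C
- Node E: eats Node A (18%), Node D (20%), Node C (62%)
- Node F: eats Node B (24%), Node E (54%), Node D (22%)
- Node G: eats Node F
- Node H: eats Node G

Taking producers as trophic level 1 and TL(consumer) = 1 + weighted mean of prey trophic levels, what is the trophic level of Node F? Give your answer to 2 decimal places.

3.53

Node C: 1 + (0.56×1 + 0.44×1) = 2
Node D: 1 + 2 = 3
Node E: 1 + (0.18×1 + 0.2×3 + 0.62×2) = 3.02
Node F: 1 + (0.24×1 + 0.54×3.02 + 0.22×3) = 3.5308
Node G: 1 + 3.5308 = 4.5308
Node H: 1 + 4.5308 = 5.5308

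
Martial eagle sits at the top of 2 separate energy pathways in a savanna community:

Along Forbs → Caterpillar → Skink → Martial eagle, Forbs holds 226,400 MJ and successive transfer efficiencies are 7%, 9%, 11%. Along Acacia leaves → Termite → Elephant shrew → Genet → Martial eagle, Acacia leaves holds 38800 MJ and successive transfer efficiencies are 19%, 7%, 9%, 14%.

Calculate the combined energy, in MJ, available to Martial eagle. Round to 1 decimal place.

Via Forbs: 226400 × 0.07 × 0.09 × 0.11 = 156.8952 MJ
Via Acacia leaves: 38800 × 0.19 × 0.07 × 0.09 × 0.14 = 6.502104 MJ
Total at Martial eagle: 156.8952 + 6.502104 = 163.397304 MJ

163.4 MJ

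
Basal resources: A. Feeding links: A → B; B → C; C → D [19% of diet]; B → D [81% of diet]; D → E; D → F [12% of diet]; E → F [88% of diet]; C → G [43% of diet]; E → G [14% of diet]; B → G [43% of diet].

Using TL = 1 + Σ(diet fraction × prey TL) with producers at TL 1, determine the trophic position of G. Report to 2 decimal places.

B: 1 + 1 = 2
C: 1 + 2 = 3
D: 1 + (0.19×3 + 0.81×2) = 3.19
E: 1 + 3.19 = 4.19
F: 1 + (0.12×3.19 + 0.88×4.19) = 5.07
G: 1 + (0.43×3 + 0.14×4.19 + 0.43×2) = 3.7366

3.74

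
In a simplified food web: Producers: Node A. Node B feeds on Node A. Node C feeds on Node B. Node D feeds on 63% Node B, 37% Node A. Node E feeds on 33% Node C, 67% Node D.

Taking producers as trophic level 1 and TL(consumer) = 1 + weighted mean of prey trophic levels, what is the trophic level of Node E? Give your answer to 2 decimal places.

3.75

Node B: 1 + 1 = 2
Node C: 1 + 2 = 3
Node D: 1 + (0.63×2 + 0.37×1) = 2.63
Node E: 1 + (0.33×3 + 0.67×2.63) = 3.7521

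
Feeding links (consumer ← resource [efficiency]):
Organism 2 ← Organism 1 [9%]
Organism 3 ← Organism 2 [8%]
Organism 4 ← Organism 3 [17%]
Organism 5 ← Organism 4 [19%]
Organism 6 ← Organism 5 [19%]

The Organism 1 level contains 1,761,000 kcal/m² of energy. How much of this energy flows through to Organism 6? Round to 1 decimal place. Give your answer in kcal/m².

77.8 kcal/m²

Organism 2: 1761000 × 0.09 = 158490 kcal/m²
Organism 3: 158490 × 0.08 = 12679.2 kcal/m²
Organism 4: 12679.2 × 0.17 = 2155.464 kcal/m²
Organism 5: 2155.464 × 0.19 = 409.53816 kcal/m²
Organism 6: 409.53816 × 0.19 = 77.8122504 kcal/m²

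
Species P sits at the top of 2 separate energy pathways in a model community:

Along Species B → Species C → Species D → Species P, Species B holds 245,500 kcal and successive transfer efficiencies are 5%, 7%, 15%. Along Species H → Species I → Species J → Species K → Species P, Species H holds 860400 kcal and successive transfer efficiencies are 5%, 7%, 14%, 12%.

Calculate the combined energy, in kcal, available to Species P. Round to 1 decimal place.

Via Species B: 245500 × 0.05 × 0.07 × 0.15 = 128.8875 kcal
Via Species H: 860400 × 0.05 × 0.07 × 0.14 × 0.12 = 50.59152 kcal
Total at Species P: 128.8875 + 50.59152 = 179.47902 kcal

179.5 kcal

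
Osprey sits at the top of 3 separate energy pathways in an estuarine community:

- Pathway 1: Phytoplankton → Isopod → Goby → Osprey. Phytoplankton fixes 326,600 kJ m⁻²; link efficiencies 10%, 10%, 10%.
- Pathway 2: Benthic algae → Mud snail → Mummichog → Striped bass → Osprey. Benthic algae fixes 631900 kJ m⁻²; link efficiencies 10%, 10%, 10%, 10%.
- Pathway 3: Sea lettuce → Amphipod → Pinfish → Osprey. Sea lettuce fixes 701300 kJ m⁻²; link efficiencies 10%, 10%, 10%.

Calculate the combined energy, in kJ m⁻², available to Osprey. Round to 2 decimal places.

1091.09 kJ m⁻²

Pathway 1: 326600 × 0.1 × 0.1 × 0.1 = 326.6 kJ m⁻²
Pathway 2: 631900 × 0.1 × 0.1 × 0.1 × 0.1 = 63.19 kJ m⁻²
Pathway 3: 701300 × 0.1 × 0.1 × 0.1 = 701.3 kJ m⁻²
Total at Osprey: 326.6 + 63.19 + 701.3 = 1091.09 kJ m⁻²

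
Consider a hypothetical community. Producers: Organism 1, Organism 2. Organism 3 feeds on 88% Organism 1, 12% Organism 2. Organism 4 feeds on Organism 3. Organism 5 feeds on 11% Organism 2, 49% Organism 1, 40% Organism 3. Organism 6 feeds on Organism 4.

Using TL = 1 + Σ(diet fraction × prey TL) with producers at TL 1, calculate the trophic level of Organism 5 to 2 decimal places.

Organism 3: 1 + (0.88×1 + 0.12×1) = 2
Organism 4: 1 + 2 = 3
Organism 5: 1 + (0.11×1 + 0.49×1 + 0.4×2) = 2.4
Organism 6: 1 + 3 = 4

2.40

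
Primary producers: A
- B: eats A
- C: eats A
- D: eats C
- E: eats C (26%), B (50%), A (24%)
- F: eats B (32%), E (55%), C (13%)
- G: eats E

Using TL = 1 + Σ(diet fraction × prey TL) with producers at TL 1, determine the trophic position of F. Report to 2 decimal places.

3.42

B: 1 + 1 = 2
C: 1 + 1 = 2
D: 1 + 2 = 3
E: 1 + (0.26×2 + 0.5×2 + 0.24×1) = 2.76
F: 1 + (0.32×2 + 0.55×2.76 + 0.13×2) = 3.418
G: 1 + 2.76 = 3.76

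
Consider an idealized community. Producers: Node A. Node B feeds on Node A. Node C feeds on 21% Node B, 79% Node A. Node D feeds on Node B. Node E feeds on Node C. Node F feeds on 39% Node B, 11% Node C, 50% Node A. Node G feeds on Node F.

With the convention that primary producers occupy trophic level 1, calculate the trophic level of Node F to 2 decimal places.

2.52

Node B: 1 + 1 = 2
Node C: 1 + (0.21×2 + 0.79×1) = 2.21
Node D: 1 + 2 = 3
Node E: 1 + 2.21 = 3.21
Node F: 1 + (0.39×2 + 0.11×2.21 + 0.5×1) = 2.5231
Node G: 1 + 2.5231 = 3.5231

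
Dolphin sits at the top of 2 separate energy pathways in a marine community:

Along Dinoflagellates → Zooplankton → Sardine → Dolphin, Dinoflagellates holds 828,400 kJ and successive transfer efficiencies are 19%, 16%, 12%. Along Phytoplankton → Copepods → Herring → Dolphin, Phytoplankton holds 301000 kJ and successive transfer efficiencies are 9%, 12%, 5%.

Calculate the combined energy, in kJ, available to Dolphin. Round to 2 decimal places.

3184.54 kJ

Via Dinoflagellates: 828400 × 0.19 × 0.16 × 0.12 = 3022.0032 kJ
Via Phytoplankton: 301000 × 0.09 × 0.12 × 0.05 = 162.54 kJ
Total at Dolphin: 3022.0032 + 162.54 = 3184.5432 kJ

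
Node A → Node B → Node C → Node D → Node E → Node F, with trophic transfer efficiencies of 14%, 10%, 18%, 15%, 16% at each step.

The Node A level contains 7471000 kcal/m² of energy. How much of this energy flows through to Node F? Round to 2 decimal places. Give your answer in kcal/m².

451.85 kcal/m²

Node B: 7471000 × 0.14 = 1045940 kcal/m²
Node C: 1045940 × 0.1 = 104594 kcal/m²
Node D: 104594 × 0.18 = 18826.92 kcal/m²
Node E: 18826.92 × 0.15 = 2824.038 kcal/m²
Node F: 2824.038 × 0.16 = 451.84608 kcal/m²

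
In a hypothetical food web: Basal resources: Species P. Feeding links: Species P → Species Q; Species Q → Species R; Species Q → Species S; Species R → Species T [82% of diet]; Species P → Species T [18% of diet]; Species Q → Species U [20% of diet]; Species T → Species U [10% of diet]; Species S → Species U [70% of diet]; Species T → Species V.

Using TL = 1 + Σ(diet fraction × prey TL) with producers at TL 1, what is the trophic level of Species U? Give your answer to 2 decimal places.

3.86

Species Q: 1 + 1 = 2
Species R: 1 + 2 = 3
Species S: 1 + 2 = 3
Species T: 1 + (0.82×3 + 0.18×1) = 3.64
Species U: 1 + (0.2×2 + 0.1×3.64 + 0.7×3) = 3.864
Species V: 1 + 3.64 = 4.64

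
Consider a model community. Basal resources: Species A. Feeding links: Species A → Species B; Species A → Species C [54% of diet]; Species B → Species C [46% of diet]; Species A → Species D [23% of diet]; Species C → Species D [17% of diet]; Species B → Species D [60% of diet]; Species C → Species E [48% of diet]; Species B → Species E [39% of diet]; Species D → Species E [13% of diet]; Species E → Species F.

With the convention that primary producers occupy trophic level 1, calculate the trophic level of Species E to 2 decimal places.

Species B: 1 + 1 = 2
Species C: 1 + (0.54×1 + 0.46×2) = 2.46
Species D: 1 + (0.23×1 + 0.17×2.46 + 0.6×2) = 2.8482
Species E: 1 + (0.48×2.46 + 0.39×2 + 0.13×2.8482) = 3.331066
Species F: 1 + 3.331066 = 4.331066

3.33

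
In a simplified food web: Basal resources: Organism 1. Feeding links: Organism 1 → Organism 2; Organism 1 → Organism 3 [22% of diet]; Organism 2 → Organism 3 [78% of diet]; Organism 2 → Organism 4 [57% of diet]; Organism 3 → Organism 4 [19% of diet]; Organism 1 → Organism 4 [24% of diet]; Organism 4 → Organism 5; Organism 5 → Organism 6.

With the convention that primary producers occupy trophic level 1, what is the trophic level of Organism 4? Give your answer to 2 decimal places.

2.91

Organism 2: 1 + 1 = 2
Organism 3: 1 + (0.22×1 + 0.78×2) = 2.78
Organism 4: 1 + (0.57×2 + 0.19×2.78 + 0.24×1) = 2.9082
Organism 5: 1 + 2.9082 = 3.9082
Organism 6: 1 + 3.9082 = 4.9082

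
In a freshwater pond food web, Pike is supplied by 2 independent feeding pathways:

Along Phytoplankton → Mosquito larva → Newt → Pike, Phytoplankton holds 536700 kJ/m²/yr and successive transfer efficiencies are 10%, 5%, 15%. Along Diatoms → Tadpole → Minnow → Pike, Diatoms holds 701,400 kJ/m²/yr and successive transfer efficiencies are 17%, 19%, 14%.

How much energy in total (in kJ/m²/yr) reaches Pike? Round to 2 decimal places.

3574.26 kJ/m²/yr

Via Phytoplankton: 536700 × 0.1 × 0.05 × 0.15 = 402.525 kJ/m²/yr
Via Diatoms: 701400 × 0.17 × 0.19 × 0.14 = 3171.7308 kJ/m²/yr
Total at Pike: 402.525 + 3171.7308 = 3574.2558 kJ/m²/yr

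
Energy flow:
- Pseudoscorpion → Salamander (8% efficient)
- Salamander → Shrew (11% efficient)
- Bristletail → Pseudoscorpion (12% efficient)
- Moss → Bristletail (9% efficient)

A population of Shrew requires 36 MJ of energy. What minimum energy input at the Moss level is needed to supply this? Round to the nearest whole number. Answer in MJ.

Cumulative transfer efficiency: 0.09 × 0.12 × 0.08 × 0.11 = 0.00009504
Moss energy = 36 / 0.00009504 = 378788 MJ

378788 MJ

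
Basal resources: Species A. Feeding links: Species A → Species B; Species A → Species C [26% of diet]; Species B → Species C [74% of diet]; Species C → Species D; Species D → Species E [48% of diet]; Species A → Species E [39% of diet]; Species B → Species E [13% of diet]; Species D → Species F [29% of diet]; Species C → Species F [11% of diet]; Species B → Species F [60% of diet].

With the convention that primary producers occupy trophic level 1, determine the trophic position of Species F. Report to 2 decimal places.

Species B: 1 + 1 = 2
Species C: 1 + (0.26×1 + 0.74×2) = 2.74
Species D: 1 + 2.74 = 3.74
Species E: 1 + (0.48×3.74 + 0.39×1 + 0.13×2) = 3.4452
Species F: 1 + (0.29×3.74 + 0.11×2.74 + 0.6×2) = 3.586

3.59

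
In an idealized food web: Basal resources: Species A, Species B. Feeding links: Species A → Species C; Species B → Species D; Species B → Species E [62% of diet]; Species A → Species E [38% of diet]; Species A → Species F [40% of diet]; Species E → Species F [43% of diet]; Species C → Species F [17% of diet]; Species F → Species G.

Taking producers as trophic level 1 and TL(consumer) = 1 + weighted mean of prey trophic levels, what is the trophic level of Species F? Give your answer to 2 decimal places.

2.60

Species C: 1 + 1 = 2
Species D: 1 + 1 = 2
Species E: 1 + (0.62×1 + 0.38×1) = 2
Species F: 1 + (0.4×1 + 0.43×2 + 0.17×2) = 2.6
Species G: 1 + 2.6 = 3.6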